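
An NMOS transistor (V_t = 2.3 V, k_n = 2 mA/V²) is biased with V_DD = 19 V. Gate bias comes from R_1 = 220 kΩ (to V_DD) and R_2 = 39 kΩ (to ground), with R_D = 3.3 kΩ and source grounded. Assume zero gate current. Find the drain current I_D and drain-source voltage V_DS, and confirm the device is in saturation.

V_G = V_DD·R_2/(R_1+R_2) = 19×39/259 = 2.86 V. With the source grounded, V_GS = V_G = 2.86 V.
Assume saturation: I_D = (k_n/2)(V_GS − V_t)² = (2/2)×(2.86 − 2.3)² = 1×0.561² = 0.315 mA.
V_DS = V_DD − I_D·R_D = 19 − 0.315×3.3 = 18 V.
Saturation requires V_DS ≥ V_GS − V_t = 0.561 V; 18 ≥ 0.561 ✓.

I_D ≈ 0.31 mA, V_DS ≈ 18 V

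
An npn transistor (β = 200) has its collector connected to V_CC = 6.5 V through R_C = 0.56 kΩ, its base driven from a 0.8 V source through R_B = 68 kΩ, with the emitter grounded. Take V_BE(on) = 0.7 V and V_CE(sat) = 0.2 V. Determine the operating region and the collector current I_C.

Assume active. Base-emitter loop: I_B = (V_BB − V_BE)/R_B = (0.8 − 0.7)/68 = 0.00147 mA.
I_C = β·I_B = 200×0.00147 = 0.294 mA.
V_CE = V_CC − I_C·R_C = 6.5 − 0.294×0.56 = 6.34 V > V_CE(sat), so the active-region assumption holds.

active; I_C ≈ 0.29 mA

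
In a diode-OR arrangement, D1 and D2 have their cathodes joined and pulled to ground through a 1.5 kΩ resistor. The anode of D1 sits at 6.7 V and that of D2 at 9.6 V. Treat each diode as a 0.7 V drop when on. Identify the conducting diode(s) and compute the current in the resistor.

Only D2 conducts; I_R ≈ 5.9 mA

Assume both conduct. Then node N would need to be at both 6.7−0.7 = 6 V and 9.6−0.7 = 8.9 V, which is impossible.
Assume only D2 conducts: V_N = 9.6 − 0.7 = 8.9 V, so I_R = 8.9/1.5 = 5.93 mA.
Check D1: its anode-to-cathode voltage is 6.7 − 8.9 = -2.2 V < 0.7 V, so it is off. The assumption is consistent.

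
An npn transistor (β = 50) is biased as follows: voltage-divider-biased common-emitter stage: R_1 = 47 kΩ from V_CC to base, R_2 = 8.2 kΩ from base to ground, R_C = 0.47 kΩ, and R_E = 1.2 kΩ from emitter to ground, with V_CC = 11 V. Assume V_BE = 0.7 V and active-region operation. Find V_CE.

Thevenize the base divider: V_Th = V_CC·R_2/(R_1+R_2) = 11×8.2/55.2 = 1.63 V, R_Th = R_1‖R_2 = 6.98 kΩ.
Base-emitter loop: V_Th = I_B·R_Th + V_BE + (β+1)I_B·R_E, so I_B = (1.63 − 0.7) / (6.98 + 51×1.2) = 0.0137 mA.
I_C = β·I_B = 50×0.0137 = 0.685 mA, and I_E = (β+1)I_B = 0.699 mA.
V_CE = V_CC − I_C·R_C − I_E·R_E = 11 − 0.685×0.47 − 0.699×1.2 = 9.84 V.
V_CE = 9.84 V > 0.2 V confirms active-region operation.

V_CE ≈ 9.8 V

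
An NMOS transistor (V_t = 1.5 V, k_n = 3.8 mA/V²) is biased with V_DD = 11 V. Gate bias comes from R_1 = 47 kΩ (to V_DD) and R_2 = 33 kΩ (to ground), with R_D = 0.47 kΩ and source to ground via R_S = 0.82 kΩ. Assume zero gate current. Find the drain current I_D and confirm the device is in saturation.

I_D ≈ 2.3 mA

V_G = V_DD·R_2/(R_1+R_2) = 11×33/80 = 4.54 V.
Assume saturation: I_D = (k_n/2)(V_GS − V_t)² with V_GS = V_G − I_D·R_S = 4.54 − 0.82·I_D.
Substituting gives 1.28·I_D² − 10.5·I_D + 17.5 = 0, with roots I_D = 2.35 or 5.84 mA.
The root I_D = 5.84 mA gives V_GS = -0.254 V ≤ V_t, so take I_D = 2.35 mA.
Then V_GS = 2.61 V and V_DS = V_DD − I_D(R_D+R_S) = 11 − 2.35×1.29 = 7.97 V.
Saturation requires V_DS ≥ V_GS − V_t = 1.11 V; 7.97 ≥ 1.11 ✓.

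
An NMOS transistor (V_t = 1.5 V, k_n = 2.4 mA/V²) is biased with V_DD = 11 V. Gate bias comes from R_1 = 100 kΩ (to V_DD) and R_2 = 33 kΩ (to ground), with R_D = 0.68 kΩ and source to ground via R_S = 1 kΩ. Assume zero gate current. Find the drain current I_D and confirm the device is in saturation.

I_D ≈ 0.55 mA

V_G = V_DD·R_2/(R_1+R_2) = 11×33/133 = 2.73 V.
Assume saturation: I_D = (k_n/2)(V_GS − V_t)² with V_GS = V_G − I_D·R_S = 2.73 − 1·I_D.
Substituting gives 1.2·I_D² − 3.95·I_D + 1.81 = 0, with roots I_D = 0.551 or 2.74 mA.
The root I_D = 2.74 mA gives V_GS = -0.0112 V ≤ V_t, so take I_D = 0.551 mA.
Then V_GS = 2.18 V and V_DS = V_DD − I_D(R_D+R_S) = 11 − 0.551×1.68 = 10.1 V.
Saturation requires V_DS ≥ V_GS − V_t = 0.678 V; 10.1 ≥ 0.678 ✓.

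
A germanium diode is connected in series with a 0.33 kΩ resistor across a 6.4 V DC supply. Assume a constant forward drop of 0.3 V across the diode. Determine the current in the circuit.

I ≈ 18 mA

KVL around the loop: 6.4 = V_D + I·R = 0.3 + I × 0.33 kΩ.
So I = (6.4 − 0.3) / 0.33 kΩ = 6.1 / 0.33 = 18.5 mA.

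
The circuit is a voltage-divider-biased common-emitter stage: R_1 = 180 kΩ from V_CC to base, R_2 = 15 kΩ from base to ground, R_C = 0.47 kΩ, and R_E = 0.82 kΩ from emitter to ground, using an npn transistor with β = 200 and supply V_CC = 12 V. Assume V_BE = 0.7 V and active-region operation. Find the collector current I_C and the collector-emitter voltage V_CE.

Thevenize the base divider: V_Th = V_CC·R_2/(R_1+R_2) = 12×15/195 = 0.923 V, R_Th = R_1‖R_2 = 13.8 kΩ.
Base-emitter loop: V_Th = I_B·R_Th + V_BE + (β+1)I_B·R_E, so I_B = (0.923 − 0.7) / (13.8 + 201×0.82) = 0.00125 mA.
I_C = β·I_B = 200×0.00125 = 0.25 mA, and I_E = (β+1)I_B = 0.251 mA.
V_CE = V_CC − I_C·R_C − I_E·R_E = 12 − 0.25×0.47 − 0.251×0.82 = 11.7 V.
V_CE = 11.7 V > 0.2 V confirms active-region operation.

I_C ≈ 0.25 mA, V_CE ≈ 12 V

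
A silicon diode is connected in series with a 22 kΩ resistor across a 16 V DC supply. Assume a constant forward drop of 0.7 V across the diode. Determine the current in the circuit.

I ≈ 0.7 mA

KVL around the loop: 16 = V_D + I·R = 0.7 + I × 22 kΩ.
So I = (16 − 0.7) / 22 kΩ = 15.3 / 22 = 0.695 mA.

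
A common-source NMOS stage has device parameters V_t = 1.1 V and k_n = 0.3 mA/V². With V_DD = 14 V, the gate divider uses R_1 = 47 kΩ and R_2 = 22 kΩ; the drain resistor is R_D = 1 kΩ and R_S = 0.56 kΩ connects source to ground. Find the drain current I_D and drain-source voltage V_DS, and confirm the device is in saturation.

V_G = V_DD·R_2/(R_1+R_2) = 14×22/69 = 4.46 V.
Assume saturation: I_D = (k_n/2)(V_GS − V_t)² with V_GS = V_G − I_D·R_S = 4.46 − 0.56·I_D.
Substituting gives 0.047·I_D² − 1.57·I_D + 1.7 = 0, with roots I_D = 1.12 or 32.1 mA.
The root I_D = 32.1 mA gives V_GS = -13.5 V ≤ V_t, so take I_D = 1.12 mA.
Then V_GS = 3.84 V and V_DS = V_DD − I_D(R_D+R_S) = 14 − 1.12×1.56 = 12.2 V.
Saturation requires V_DS ≥ V_GS − V_t = 2.74 V; 12.2 ≥ 2.74 ✓.

I_D ≈ 1.1 mA, V_DS ≈ 12 V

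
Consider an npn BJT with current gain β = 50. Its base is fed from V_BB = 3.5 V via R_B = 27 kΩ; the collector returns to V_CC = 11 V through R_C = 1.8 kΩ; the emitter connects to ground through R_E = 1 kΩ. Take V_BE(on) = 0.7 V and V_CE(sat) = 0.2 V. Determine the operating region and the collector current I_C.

Assume active. Base-emitter loop: I_B = (V_BB − V_BE)/(R_B + (β+1)R_E) = (3.5 − 0.7)/(27 + 51×1) = 0.0359 mA.
I_C = β·I_B = 50×0.0359 = 1.79 mA.
V_CE = V_CC − I_C·R_C − I_E·R_E = 11 − 1.79×1.8 − 1.83×1 = 5.94 V > V_CE(sat), so the active-region assumption holds.

active; I_C ≈ 1.8 mA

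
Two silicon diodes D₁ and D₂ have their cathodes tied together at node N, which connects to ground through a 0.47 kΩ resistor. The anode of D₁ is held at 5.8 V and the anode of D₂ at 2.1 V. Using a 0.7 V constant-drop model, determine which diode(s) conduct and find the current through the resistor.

Only D₁ conducts; I_R ≈ 11 mA

Assume both conduct. Then node N would need to be at both 5.8−0.7 = 5.1 V and 2.1−0.7 = 1.4 V, which is impossible.
Assume only D₁ conducts: V_N = 5.8 − 0.7 = 5.1 V, so I_R = 5.1/0.47 = 10.9 mA.
Check D₂: its anode-to-cathode voltage is 2.1 − 5.1 = -3 V < 0.7 V, so it is off. The assumption is consistent.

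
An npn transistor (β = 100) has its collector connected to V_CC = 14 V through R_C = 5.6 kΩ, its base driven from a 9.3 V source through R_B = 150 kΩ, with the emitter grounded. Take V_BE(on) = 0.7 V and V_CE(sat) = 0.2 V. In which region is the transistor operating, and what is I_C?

Assume active: I_B = (9.3 − 0.7)/150 = 0.0573 mA, giving I_C = β·I_B = 5.73 mA.
But then V_CE = 14 − 5.73×5.6 = -18.1 V < V_CE(sat) = 0.2 V — impossible in the active region.
So the transistor is saturated. With V_CE = 0.2 V, I_C = (V_CC − 0.2)/R_C = 13.8/5.6 = 2.46 mA.
Check: β·I_B = 5.73 mA > I_C = 2.46 mA, confirming saturation.

saturation; I_C ≈ 2.5 mA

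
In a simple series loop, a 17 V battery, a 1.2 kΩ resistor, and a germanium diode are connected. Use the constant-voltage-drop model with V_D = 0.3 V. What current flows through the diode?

KVL around the loop: 17 = V_D + I·R = 0.3 + I × 1.2 kΩ.
So I = (17 − 0.3) / 1.2 kΩ = 16.7 / 1.2 = 13.9 mA.

I ≈ 14 mA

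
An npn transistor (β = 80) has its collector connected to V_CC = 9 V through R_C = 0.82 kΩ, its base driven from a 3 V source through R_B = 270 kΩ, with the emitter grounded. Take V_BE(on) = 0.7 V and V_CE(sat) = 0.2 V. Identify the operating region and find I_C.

Assume active. Base-emitter loop: I_B = (V_BB − V_BE)/R_B = (3 − 0.7)/270 = 0.00852 mA.
I_C = β·I_B = 80×0.00852 = 0.681 mA.
V_CE = V_CC − I_C·R_C = 9 − 0.681×0.82 = 8.44 V > V_CE(sat), so the active-region assumption holds.

active; I_C ≈ 0.68 mA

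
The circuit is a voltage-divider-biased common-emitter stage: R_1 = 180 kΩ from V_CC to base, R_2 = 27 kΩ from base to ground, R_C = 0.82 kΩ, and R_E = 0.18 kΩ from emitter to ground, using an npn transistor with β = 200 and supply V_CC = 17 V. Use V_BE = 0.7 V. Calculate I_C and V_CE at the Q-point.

I_C ≈ 5.1 mA, V_CE ≈ 12 V

Thevenize the base divider: V_Th = V_CC·R_2/(R_1+R_2) = 17×27/207 = 2.22 V, R_Th = R_1‖R_2 = 23.5 kΩ.
Base-emitter loop: V_Th = I_B·R_Th + V_BE + (β+1)I_B·R_E, so I_B = (2.22 − 0.7) / (23.5 + 201×0.18) = 0.0254 mA.
I_C = β·I_B = 200×0.0254 = 5.09 mA, and I_E = (β+1)I_B = 5.11 mA.
V_CE = V_CC − I_C·R_C − I_E·R_E = 17 − 5.09×0.82 − 5.11×0.18 = 11.9 V.
V_CE = 11.9 V > 0.2 V confirms active-region operation.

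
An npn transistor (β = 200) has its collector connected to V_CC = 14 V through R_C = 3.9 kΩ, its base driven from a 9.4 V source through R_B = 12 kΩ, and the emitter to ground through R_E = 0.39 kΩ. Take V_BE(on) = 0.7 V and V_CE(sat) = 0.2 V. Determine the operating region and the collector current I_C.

Assume active: I_B = (9.4 − 0.7)/(12 + 201×0.39) = 0.0962 mA, I_C = β·I_B = 19.2 mA.
Then V_CE = 14 − 19.2×3.9 − 19.3×0.39 = -68.6 V < 0.2 V — the active assumption fails.
Re-solve with V_CE = 0.2 V. KCL at the emitter: V_E/R_E = (V_BB−0.7−V_E)/R_B + (V_CC−0.2−V_E)/R_C, giving V_E = 1.47 V.
I_C = (V_CC − 0.2 − V_E)/R_C = (13.8 − 1.47)/3.9 = 3.16 mA.
Check: I_B = (8.7 − 1.47)/12 = 0.603 mA, and β·I_B = 121 mA > I_C, confirming saturation.

saturation; I_C ≈ 3.2 mA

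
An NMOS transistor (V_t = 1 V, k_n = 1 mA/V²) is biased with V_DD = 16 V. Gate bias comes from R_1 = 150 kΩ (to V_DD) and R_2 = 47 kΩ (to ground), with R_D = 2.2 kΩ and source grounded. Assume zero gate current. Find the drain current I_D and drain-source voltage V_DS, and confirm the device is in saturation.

I_D ≈ 4 mA, V_DS ≈ 7.3 V

V_G = V_DD·R_2/(R_1+R_2) = 16×47/197 = 3.82 V. With the source grounded, V_GS = V_G = 3.82 V.
Assume saturation: I_D = (k_n/2)(V_GS − V_t)² = (1/2)×(3.82 − 1)² = 0.5×2.82² = 3.97 mA.
V_DS = V_DD − I_D·R_D = 16 − 3.97×2.2 = 7.27 V.
Saturation requires V_DS ≥ V_GS − V_t = 2.82 V; 7.27 ≥ 2.82 ✓.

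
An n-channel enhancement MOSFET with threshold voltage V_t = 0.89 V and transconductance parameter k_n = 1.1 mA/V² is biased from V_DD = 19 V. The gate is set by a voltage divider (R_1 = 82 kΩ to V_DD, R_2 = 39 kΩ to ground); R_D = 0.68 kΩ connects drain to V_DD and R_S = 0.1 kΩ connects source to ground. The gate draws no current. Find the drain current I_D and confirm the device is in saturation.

I_D ≈ 9.9 mA

V_G = V_DD·R_2/(R_1+R_2) = 19×39/121 = 6.12 V.
Assume saturation: I_D = (k_n/2)(V_GS − V_t)² with V_GS = V_G − I_D·R_S = 6.12 − 0.1·I_D.
Substituting gives 0.0055·I_D² − 1.58·I_D + 15.1 = 0, with roots I_D = 9.9 or 277 mA.
The root I_D = 277 mA gives V_GS = -21.5 V ≤ V_t, so take I_D = 9.9 mA.
Then V_GS = 5.13 V and V_DS = V_DD − I_D(R_D+R_S) = 19 − 9.9×0.78 = 11.3 V.
Saturation requires V_DS ≥ V_GS − V_t = 4.24 V; 11.3 ≥ 4.24 ✓.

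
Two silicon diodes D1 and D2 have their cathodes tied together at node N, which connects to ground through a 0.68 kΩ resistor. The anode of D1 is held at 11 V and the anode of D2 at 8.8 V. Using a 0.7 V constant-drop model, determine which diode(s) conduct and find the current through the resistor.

Only D1 conducts; I_R ≈ 15 mA

Assume both conduct. Then node N would need to be at both 11−0.7 = 10.3 V and 8.8−0.7 = 8.1 V, which is impossible.
Assume only D1 conducts: V_N = 11 − 0.7 = 10.3 V, so I_R = 10.3/0.68 = 15.1 mA.
Check D2: its anode-to-cathode voltage is 8.8 − 10.3 = -1.5 V < 0.7 V, so it is off. The assumption is consistent.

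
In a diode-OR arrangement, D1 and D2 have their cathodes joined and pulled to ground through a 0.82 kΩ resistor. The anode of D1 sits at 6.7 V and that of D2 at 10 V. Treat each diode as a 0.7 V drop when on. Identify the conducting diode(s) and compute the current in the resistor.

Only D2 conducts; I_R ≈ 11 mA

Assume both conduct. Then node N would need to be at both 6.7−0.7 = 6 V and 10−0.7 = 9.3 V, which is impossible.
Assume only D2 conducts: V_N = 10 − 0.7 = 9.3 V, so I_R = 9.3/0.82 = 11.3 mA.
Check D1: its anode-to-cathode voltage is 6.7 − 9.3 = -2.6 V < 0.7 V, so it is off. The assumption is consistent.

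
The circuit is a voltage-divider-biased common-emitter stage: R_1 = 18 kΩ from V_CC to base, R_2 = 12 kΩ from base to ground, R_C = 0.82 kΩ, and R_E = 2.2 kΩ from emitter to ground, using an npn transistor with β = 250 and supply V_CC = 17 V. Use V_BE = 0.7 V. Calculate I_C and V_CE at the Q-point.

I_C ≈ 2.7 mA, V_CE ≈ 8.7 V

Thevenize the base divider: V_Th = V_CC·R_2/(R_1+R_2) = 17×12/30 = 6.8 V, R_Th = R_1‖R_2 = 7.2 kΩ.
Base-emitter loop: V_Th = I_B·R_Th + V_BE + (β+1)I_B·R_E, so I_B = (6.8 − 0.7) / (7.2 + 251×2.2) = 0.0109 mA.
I_C = β·I_B = 250×0.0109 = 2.73 mA, and I_E = (β+1)I_B = 2.74 mA.
V_CE = V_CC − I_C·R_C − I_E·R_E = 17 − 2.73×0.82 − 2.74×2.2 = 8.74 V.
V_CE = 8.74 V > 0.2 V confirms active-region operation.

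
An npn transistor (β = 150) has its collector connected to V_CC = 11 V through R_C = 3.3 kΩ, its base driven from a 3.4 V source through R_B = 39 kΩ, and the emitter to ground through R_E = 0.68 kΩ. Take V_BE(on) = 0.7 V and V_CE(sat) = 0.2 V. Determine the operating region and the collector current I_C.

saturation; I_C ≈ 2.7 mA

Assume active: I_B = (3.4 − 0.7)/(39 + 151×0.68) = 0.0191 mA, I_C = β·I_B = 2.86 mA.
Then V_CE = 11 − 2.86×3.3 − 2.88×0.68 = -0.39 V < 0.2 V — the active assumption fails.
Re-solve with V_CE = 0.2 V. KCL at the emitter: V_E/R_E = (V_BB−0.7−V_E)/R_B + (V_CC−0.2−V_E)/R_C, giving V_E = 1.86 V.
I_C = (V_CC − 0.2 − V_E)/R_C = (10.8 − 1.86)/3.3 = 2.71 mA.
Check: I_B = (2.7 − 1.86)/39 = 0.0216 mA, and β·I_B = 3.24 mA > I_C, confirming saturation.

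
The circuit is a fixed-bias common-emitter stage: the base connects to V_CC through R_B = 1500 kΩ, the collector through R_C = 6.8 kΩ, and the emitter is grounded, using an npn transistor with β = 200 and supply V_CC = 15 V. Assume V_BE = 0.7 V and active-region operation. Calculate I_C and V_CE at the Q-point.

Base loop: V_CC = I_B·R_B + V_BE, so I_B = (15 − 0.7)/1500 kΩ = 0.00953 mA.
In the active region I_C = β·I_B = 200 × 0.00953 = 1.91 mA.
Collector loop: V_CE = V_CC − I_C·R_C = 15 − 1.91×6.8 = 2.03 V.
Since V_CE = 2.03 V > V_CE(sat) ≈ 0.2 V, the transistor is in the active region as assumed.

I_C ≈ 1.9 mA, V_CE ≈ 2 V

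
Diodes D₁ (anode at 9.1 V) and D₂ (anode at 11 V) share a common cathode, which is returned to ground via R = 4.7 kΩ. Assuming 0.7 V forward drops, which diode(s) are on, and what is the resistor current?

Assume both conduct. Then node N would need to be at both 9.1−0.7 = 8.4 V and 11−0.7 = 10.3 V, which is impossible.
Assume only D₂ conducts: V_N = 11 − 0.7 = 10.3 V, so I_R = 10.3/4.7 = 2.19 mA.
Check D₁: its anode-to-cathode voltage is 9.1 − 10.3 = -1.2 V < 0.7 V, so it is off. The assumption is consistent.

Only D₂ conducts; I_R ≈ 2.2 mA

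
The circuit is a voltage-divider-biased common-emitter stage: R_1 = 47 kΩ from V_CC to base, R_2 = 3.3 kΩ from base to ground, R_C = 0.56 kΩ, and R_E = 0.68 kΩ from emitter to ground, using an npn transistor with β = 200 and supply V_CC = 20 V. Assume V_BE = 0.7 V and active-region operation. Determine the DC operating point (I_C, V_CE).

Thevenize the base divider: V_Th = V_CC·R_2/(R_1+R_2) = 20×3.3/50.3 = 1.31 V, R_Th = R_1‖R_2 = 3.08 kΩ.
Base-emitter loop: V_Th = I_B·R_Th + V_BE + (β+1)I_B·R_E, so I_B = (1.31 − 0.7) / (3.08 + 201×0.68) = 0.00438 mA.
I_C = β·I_B = 200×0.00438 = 0.876 mA, and I_E = (β+1)I_B = 0.88 mA.
V_CE = V_CC − I_C·R_C − I_E·R_E = 20 − 0.876×0.56 − 0.88×0.68 = 18.9 V.
V_CE = 18.9 V > 0.2 V confirms active-region operation.

I_C ≈ 0.88 mA, V_CE ≈ 19 V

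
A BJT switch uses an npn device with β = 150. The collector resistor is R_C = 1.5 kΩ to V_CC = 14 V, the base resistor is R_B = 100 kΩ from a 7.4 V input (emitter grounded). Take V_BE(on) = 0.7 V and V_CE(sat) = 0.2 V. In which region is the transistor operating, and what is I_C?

Assume active: I_B = (7.4 − 0.7)/100 = 0.067 mA, giving I_C = β·I_B = 10.1 mA.
But then V_CE = 14 − 10.1×1.5 = -1.08 V < V_CE(sat) = 0.2 V — impossible in the active region.
So the transistor is saturated. With V_CE = 0.2 V, I_C = (V_CC − 0.2)/R_C = 13.8/1.5 = 9.2 mA.
Check: β·I_B = 10.1 mA > I_C = 9.2 mA, confirming saturation.

saturation; I_C ≈ 9.2 mA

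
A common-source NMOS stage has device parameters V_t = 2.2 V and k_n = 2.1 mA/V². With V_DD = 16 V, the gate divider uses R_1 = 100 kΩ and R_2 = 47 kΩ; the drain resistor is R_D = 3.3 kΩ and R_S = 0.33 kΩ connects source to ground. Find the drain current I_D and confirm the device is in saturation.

V_G = V_DD·R_2/(R_1+R_2) = 16×47/147 = 5.12 V.
Assume saturation: I_D = (k_n/2)(V_GS − V_t)² with V_GS = V_G − I_D·R_S = 5.12 − 0.33·I_D.
Substituting gives 0.114·I_D² − 3.02·I_D + 8.93 = 0, with roots I_D = 3.39 or 23 mA.
The root I_D = 23 mA gives V_GS = -2.48 V ≤ V_t, so take I_D = 3.39 mA.
Then V_GS = 4 V and V_DS = V_DD − I_D(R_D+R_S) = 16 − 3.39×3.63 = 3.69 V.
Saturation requires V_DS ≥ V_GS − V_t = 1.8 V; 3.69 ≥ 1.8 ✓.

I_D ≈ 3.4 mA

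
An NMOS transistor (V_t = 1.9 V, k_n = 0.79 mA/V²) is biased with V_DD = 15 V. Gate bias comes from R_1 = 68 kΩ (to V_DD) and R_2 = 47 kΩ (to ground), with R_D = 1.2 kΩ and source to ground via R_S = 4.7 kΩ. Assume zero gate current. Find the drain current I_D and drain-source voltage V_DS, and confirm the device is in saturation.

I_D ≈ 0.63 mA, V_DS ≈ 11 V

V_G = V_DD·R_2/(R_1+R_2) = 15×47/115 = 6.13 V.
Assume saturation: I_D = (k_n/2)(V_GS − V_t)² with V_GS = V_G − I_D·R_S = 6.13 − 4.7·I_D.
Substituting gives 8.73·I_D² − 16.7·I_D + 7.07 = 0, with roots I_D = 0.631 or 1.28 mA.
The root I_D = 1.28 mA gives V_GS = 0.0973 V ≤ V_t, so take I_D = 0.631 mA.
Then V_GS = 3.16 V and V_DS = V_DD − I_D(R_D+R_S) = 15 − 0.631×5.9 = 11.3 V.
Saturation requires V_DS ≥ V_GS − V_t = 1.26 V; 11.3 ≥ 1.26 ✓.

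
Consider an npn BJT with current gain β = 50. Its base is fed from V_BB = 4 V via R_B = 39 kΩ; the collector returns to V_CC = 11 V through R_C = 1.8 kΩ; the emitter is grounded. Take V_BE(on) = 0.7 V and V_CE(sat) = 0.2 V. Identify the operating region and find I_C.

active; I_C ≈ 4.2 mA

Assume active. Base-emitter loop: I_B = (V_BB − V_BE)/R_B = (4 − 0.7)/39 = 0.0846 mA.
I_C = β·I_B = 50×0.0846 = 4.23 mA.
V_CE = V_CC − I_C·R_C = 11 − 4.23×1.8 = 3.38 V > V_CE(sat), so the active-region assumption holds.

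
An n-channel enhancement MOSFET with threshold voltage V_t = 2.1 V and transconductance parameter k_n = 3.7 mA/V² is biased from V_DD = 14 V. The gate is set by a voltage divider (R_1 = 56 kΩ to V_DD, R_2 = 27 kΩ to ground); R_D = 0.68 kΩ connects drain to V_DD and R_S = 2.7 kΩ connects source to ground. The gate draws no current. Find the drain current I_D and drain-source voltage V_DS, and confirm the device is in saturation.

I_D ≈ 0.68 mA, V_DS ≈ 12 V

V_G = V_DD·R_2/(R_1+R_2) = 14×27/83 = 4.55 V.
Assume saturation: I_D = (k_n/2)(V_GS − V_t)² with V_GS = V_G − I_D·R_S = 4.55 − 2.7·I_D.
Substituting gives 13.5·I_D² − 25.5·I_D + 11.1 = 0, with roots I_D = 0.684 or 1.21 mA.
The root I_D = 1.21 mA gives V_GS = 1.29 V ≤ V_t, so take I_D = 0.684 mA.
Then V_GS = 2.71 V and V_DS = V_DD − I_D(R_D+R_S) = 14 − 0.684×3.38 = 11.7 V.
Saturation requires V_DS ≥ V_GS − V_t = 0.608 V; 11.7 ≥ 0.608 ✓.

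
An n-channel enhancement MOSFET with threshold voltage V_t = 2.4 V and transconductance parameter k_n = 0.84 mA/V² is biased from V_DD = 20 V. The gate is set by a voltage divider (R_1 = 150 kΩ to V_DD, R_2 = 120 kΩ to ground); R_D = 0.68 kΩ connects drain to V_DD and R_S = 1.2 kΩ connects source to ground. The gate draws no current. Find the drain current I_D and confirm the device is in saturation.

I_D ≈ 3.1 mA

V_G = V_DD·R_2/(R_1+R_2) = 20×120/270 = 8.89 V.
Assume saturation: I_D = (k_n/2)(V_GS − V_t)² with V_GS = V_G − I_D·R_S = 8.89 − 1.2·I_D.
Substituting gives 0.605·I_D² − 7.54·I_D + 17.7 = 0, with roots I_D = 3.13 or 9.34 mA.
The root I_D = 9.34 mA gives V_GS = -2.31 V ≤ V_t, so take I_D = 3.13 mA.
Then V_GS = 5.13 V and V_DS = V_DD − I_D(R_D+R_S) = 20 − 3.13×1.88 = 14.1 V.
Saturation requires V_DS ≥ V_GS − V_t = 2.73 V; 14.1 ≥ 2.73 ✓.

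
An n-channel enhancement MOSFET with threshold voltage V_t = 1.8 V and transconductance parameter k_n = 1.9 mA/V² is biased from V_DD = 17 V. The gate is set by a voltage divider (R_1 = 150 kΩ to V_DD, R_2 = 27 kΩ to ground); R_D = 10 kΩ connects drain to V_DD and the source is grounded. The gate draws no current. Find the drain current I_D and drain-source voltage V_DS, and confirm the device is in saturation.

I_D ≈ 0.6 mA, V_DS ≈ 11 V

V_G = V_DD·R_2/(R_1+R_2) = 17×27/177 = 2.59 V. With the source grounded, V_GS = V_G = 2.59 V.
Assume saturation: I_D = (k_n/2)(V_GS − V_t)² = (1.9/2)×(2.59 − 1.8)² = 0.95×0.793² = 0.598 mA.
V_DS = V_DD − I_D·R_D = 17 − 0.598×10 = 11 V.
Saturation requires V_DS ≥ V_GS − V_t = 0.793 V; 11 ≥ 0.793 ✓.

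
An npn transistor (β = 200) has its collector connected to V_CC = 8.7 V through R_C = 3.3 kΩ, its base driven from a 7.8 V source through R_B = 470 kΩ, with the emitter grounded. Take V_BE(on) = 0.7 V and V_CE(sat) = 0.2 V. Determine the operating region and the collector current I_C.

Assume active: I_B = (7.8 − 0.7)/470 = 0.0151 mA, giving I_C = β·I_B = 3.02 mA.
But then V_CE = 8.7 − 3.02×3.3 = -1.27 V < V_CE(sat) = 0.2 V — impossible in the active region.
So the transistor is saturated. With V_CE = 0.2 V, I_C = (V_CC − 0.2)/R_C = 8.5/3.3 = 2.58 mA.
Check: β·I_B = 3.02 mA > I_C = 2.58 mA, confirming saturation.

saturation; I_C ≈ 2.6 mA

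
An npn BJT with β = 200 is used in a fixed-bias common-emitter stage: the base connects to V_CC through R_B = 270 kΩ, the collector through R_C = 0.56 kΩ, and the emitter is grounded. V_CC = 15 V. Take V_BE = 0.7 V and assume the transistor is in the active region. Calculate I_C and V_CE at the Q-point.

Base loop: V_CC = I_B·R_B + V_BE, so I_B = (15 − 0.7)/270 kΩ = 0.053 mA.
In the active region I_C = β·I_B = 200 × 0.053 = 10.6 mA.
Collector loop: V_CE = V_CC − I_C·R_C = 15 − 10.6×0.56 = 9.07 V.
Since V_CE = 9.07 V > V_CE(sat) ≈ 0.2 V, the transistor is in the active region as assumed.

I_C ≈ 11 mA, V_CE ≈ 9.1 V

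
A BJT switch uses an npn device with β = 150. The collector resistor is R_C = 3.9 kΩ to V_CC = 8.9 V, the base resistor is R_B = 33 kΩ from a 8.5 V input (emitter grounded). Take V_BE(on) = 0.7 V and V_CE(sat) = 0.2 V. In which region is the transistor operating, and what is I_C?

Assume active: I_B = (8.5 − 0.7)/33 = 0.236 mA, giving I_C = β·I_B = 35.5 mA.
But then V_CE = 8.9 − 35.5×3.9 = -129 V < V_CE(sat) = 0.2 V — impossible in the active region.
So the transistor is saturated. With V_CE = 0.2 V, I_C = (V_CC − 0.2)/R_C = 8.7/3.9 = 2.23 mA.
Check: β·I_B = 35.5 mA > I_C = 2.23 mA, confirming saturation.

saturation; I_C ≈ 2.2 mA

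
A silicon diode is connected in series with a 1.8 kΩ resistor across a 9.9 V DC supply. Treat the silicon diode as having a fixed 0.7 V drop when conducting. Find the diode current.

KVL around the loop: 9.9 = V_D + I·R = 0.7 + I × 1.8 kΩ.
So I = (9.9 − 0.7) / 1.8 kΩ = 9.2 / 1.8 = 5.11 mA.

I ≈ 5.1 mA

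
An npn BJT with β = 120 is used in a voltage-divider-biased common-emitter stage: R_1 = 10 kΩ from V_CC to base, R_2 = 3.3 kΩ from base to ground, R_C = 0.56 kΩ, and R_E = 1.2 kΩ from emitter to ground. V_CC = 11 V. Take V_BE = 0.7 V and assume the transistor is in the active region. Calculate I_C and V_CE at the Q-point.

I_C ≈ 1.6 mA, V_CE ≈ 8.1 V

Thevenize the base divider: V_Th = V_CC·R_2/(R_1+R_2) = 11×3.3/13.3 = 2.73 V, R_Th = R_1‖R_2 = 2.48 kΩ.
Base-emitter loop: V_Th = I_B·R_Th + V_BE + (β+1)I_B·R_E, so I_B = (2.73 − 0.7) / (2.48 + 121×1.2) = 0.0137 mA.
I_C = β·I_B = 120×0.0137 = 1.65 mA, and I_E = (β+1)I_B = 1.66 mA.
V_CE = V_CC − I_C·R_C − I_E·R_E = 11 − 1.65×0.56 − 1.66×1.2 = 8.08 V.
V_CE = 8.08 V > 0.2 V confirms active-region operation.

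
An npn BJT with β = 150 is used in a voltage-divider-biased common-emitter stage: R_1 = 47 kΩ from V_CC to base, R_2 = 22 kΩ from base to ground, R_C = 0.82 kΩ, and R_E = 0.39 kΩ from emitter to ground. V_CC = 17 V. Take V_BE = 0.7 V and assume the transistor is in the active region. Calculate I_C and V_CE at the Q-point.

I_C ≈ 9.6 mA, V_CE ≈ 5.4 V

Thevenize the base divider: V_Th = V_CC·R_2/(R_1+R_2) = 17×22/69 = 5.42 V, R_Th = R_1‖R_2 = 15 kΩ.
Base-emitter loop: V_Th = I_B·R_Th + V_BE + (β+1)I_B·R_E, so I_B = (5.42 − 0.7) / (15 + 151×0.39) = 0.0639 mA.
I_C = β·I_B = 150×0.0639 = 9.58 mA, and I_E = (β+1)I_B = 9.65 mA.
V_CE = V_CC − I_C·R_C − I_E·R_E = 17 − 9.58×0.82 − 9.65×0.39 = 5.38 V.
V_CE = 5.38 V > 0.2 V confirms active-region operation.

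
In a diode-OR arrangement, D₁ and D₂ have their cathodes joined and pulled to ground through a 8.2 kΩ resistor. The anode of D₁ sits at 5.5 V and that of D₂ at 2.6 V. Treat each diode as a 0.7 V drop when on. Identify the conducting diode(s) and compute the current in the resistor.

Assume both conduct. Then node N would need to be at both 5.5−0.7 = 4.8 V and 2.6−0.7 = 1.9 V, which is impossible.
Assume only D₁ conducts: V_N = 5.5 − 0.7 = 4.8 V, so I_R = 4.8/8.2 = 0.585 mA.
Check D₂: its anode-to-cathode voltage is 2.6 − 4.8 = -2.2 V < 0.7 V, so it is off. The assumption is consistent.

Only D₁ conducts; I_R ≈ 0.59 mA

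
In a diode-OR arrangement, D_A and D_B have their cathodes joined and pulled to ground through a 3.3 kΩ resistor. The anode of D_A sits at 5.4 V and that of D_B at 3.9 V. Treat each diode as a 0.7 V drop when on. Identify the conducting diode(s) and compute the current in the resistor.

Only D_A conducts; I_R ≈ 1.4 mA

Assume both conduct. Then node N would need to be at both 5.4−0.7 = 4.7 V and 3.9−0.7 = 3.2 V, which is impossible.
Assume only D_A conducts: V_N = 5.4 − 0.7 = 4.7 V, so I_R = 4.7/3.3 = 1.42 mA.
Check D_B: its anode-to-cathode voltage is 3.9 − 4.7 = -0.8 V < 0.7 V, so it is off. The assumption is consistent.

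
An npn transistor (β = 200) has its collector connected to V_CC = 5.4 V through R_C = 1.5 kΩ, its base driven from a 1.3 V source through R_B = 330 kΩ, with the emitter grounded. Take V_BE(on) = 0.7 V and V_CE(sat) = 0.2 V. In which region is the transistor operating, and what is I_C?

Assume active. Base-emitter loop: I_B = (V_BB − V_BE)/R_B = (1.3 − 0.7)/330 = 0.00182 mA.
I_C = β·I_B = 200×0.00182 = 0.364 mA.
V_CE = V_CC − I_C·R_C = 5.4 − 0.364×1.5 = 4.85 V > V_CE(sat), so the active-region assumption holds.

active; I_C ≈ 0.36 mA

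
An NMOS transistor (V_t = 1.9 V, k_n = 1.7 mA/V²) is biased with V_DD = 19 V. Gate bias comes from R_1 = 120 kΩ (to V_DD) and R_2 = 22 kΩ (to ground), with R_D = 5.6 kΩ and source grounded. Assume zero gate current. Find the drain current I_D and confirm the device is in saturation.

I_D ≈ 0.93 mA

V_G = V_DD·R_2/(R_1+R_2) = 19×22/142 = 2.94 V. With the source grounded, V_GS = V_G = 2.94 V.
Assume saturation: I_D = (k_n/2)(V_GS − V_t)² = (1.7/2)×(2.94 − 1.9)² = 0.85×1.04² = 0.926 mA.
V_DS = V_DD − I_D·R_D = 19 − 0.926×5.6 = 13.8 V.
Saturation requires V_DS ≥ V_GS − V_t = 1.04 V; 13.8 ≥ 1.04 ✓.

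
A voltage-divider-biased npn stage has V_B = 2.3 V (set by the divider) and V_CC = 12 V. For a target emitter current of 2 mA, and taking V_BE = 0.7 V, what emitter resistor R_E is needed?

R_E ≈ 0.8 kΩ

V_E = V_B − V_BE = 2.3 − 0.7 = 1.6 V.
R_E = V_E / I_E = 1.6 / 2 = 0.8 kΩ.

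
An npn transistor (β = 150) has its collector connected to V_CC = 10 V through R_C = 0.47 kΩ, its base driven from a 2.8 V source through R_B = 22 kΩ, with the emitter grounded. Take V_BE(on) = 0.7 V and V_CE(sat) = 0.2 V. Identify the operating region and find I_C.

Assume active. Base-emitter loop: I_B = (V_BB − V_BE)/R_B = (2.8 − 0.7)/22 = 0.0955 mA.
I_C = β·I_B = 150×0.0955 = 14.3 mA.
V_CE = V_CC − I_C·R_C = 10 − 14.3×0.47 = 3.27 V > V_CE(sat), so the active-region assumption holds.

active; I_C ≈ 14 mA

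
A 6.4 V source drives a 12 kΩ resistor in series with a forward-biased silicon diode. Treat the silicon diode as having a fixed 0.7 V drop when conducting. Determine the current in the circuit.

KVL around the loop: 6.4 = V_D + I·R = 0.7 + I × 12 kΩ.
So I = (6.4 − 0.7) / 12 kΩ = 5.7 / 12 = 0.475 mA.

I ≈ 0.48 mA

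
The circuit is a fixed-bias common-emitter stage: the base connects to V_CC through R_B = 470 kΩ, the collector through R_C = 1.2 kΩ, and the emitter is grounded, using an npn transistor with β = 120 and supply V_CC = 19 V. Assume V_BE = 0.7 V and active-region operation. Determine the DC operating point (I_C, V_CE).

Base loop: V_CC = I_B·R_B + V_BE, so I_B = (19 − 0.7)/470 kΩ = 0.0389 mA.
In the active region I_C = β·I_B = 120 × 0.0389 = 4.67 mA.
Collector loop: V_CE = V_CC − I_C·R_C = 19 − 4.67×1.2 = 13.4 V.
Since V_CE = 13.4 V > V_CE(sat) ≈ 0.2 V, the transistor is in the active region as assumed.

I_C ≈ 4.7 mA, V_CE ≈ 13 V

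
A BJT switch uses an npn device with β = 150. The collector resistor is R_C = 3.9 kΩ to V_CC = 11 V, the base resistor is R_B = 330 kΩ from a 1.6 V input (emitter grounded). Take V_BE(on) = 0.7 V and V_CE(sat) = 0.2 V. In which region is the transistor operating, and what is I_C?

Assume active. Base-emitter loop: I_B = (V_BB − V_BE)/R_B = (1.6 − 0.7)/330 = 0.00273 mA.
I_C = β·I_B = 150×0.00273 = 0.409 mA.
V_CE = V_CC − I_C·R_C = 11 − 0.409×3.9 = 9.4 V > V_CE(sat), so the active-region assumption holds.

active; I_C ≈ 0.41 mA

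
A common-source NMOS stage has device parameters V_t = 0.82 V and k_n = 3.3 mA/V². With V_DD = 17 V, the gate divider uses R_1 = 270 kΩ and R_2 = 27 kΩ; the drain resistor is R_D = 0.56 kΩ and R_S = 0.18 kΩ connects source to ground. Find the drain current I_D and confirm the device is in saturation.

I_D ≈ 0.62 mA

V_G = V_DD·R_2/(R_1+R_2) = 17×27/297 = 1.55 V.
Assume saturation: I_D = (k_n/2)(V_GS − V_t)² with V_GS = V_G − I_D·R_S = 1.55 − 0.18·I_D.
Substituting gives 0.0535·I_D² − 1.43·I_D + 0.868 = 0, with roots I_D = 0.621 or 26.1 mA.
The root I_D = 26.1 mA gives V_GS = -3.16 V ≤ V_t, so take I_D = 0.621 mA.
Then V_GS = 1.43 V and V_DS = V_DD − I_D(R_D+R_S) = 17 − 0.621×0.74 = 16.5 V.
Saturation requires V_DS ≥ V_GS − V_t = 0.614 V; 16.5 ≥ 0.614 ✓.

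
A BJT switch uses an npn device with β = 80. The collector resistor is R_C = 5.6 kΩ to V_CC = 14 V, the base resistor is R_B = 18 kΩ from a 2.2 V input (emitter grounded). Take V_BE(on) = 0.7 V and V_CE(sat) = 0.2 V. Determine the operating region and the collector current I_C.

saturation; I_C ≈ 2.5 mA

Assume active: I_B = (2.2 − 0.7)/18 = 0.0833 mA, giving I_C = β·I_B = 6.67 mA.
But then V_CE = 14 − 6.67×5.6 = -23.3 V < V_CE(sat) = 0.2 V — impossible in the active region.
So the transistor is saturated. With V_CE = 0.2 V, I_C = (V_CC − 0.2)/R_C = 13.8/5.6 = 2.46 mA.
Check: β·I_B = 6.67 mA > I_C = 2.46 mA, confirming saturation.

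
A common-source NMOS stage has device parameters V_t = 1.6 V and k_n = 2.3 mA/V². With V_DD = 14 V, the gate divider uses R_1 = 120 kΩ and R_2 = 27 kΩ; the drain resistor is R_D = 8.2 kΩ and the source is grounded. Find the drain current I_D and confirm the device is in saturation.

V_G = V_DD·R_2/(R_1+R_2) = 14×27/147 = 2.57 V. With the source grounded, V_GS = V_G = 2.57 V.
Assume saturation: I_D = (k_n/2)(V_GS − V_t)² = (2.3/2)×(2.57 − 1.6)² = 1.15×0.971² = 1.09 mA.
V_DS = V_DD − I_D·R_D = 14 − 1.09×8.2 = 5.1 V.
Saturation requires V_DS ≥ V_GS − V_t = 0.971 V; 5.1 ≥ 0.971 ✓.

I_D ≈ 1.1 mA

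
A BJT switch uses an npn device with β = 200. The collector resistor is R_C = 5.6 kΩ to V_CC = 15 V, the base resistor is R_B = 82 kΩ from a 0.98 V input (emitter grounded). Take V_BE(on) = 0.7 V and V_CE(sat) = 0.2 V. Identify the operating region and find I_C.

Assume active. Base-emitter loop: I_B = (V_BB − V_BE)/R_B = (0.98 − 0.7)/82 = 0.00341 mA.
I_C = β·I_B = 200×0.00341 = 0.683 mA.
V_CE = V_CC − I_C·R_C = 15 − 0.683×5.6 = 11.2 V > V_CE(sat), so the active-region assumption holds.

active; I_C ≈ 0.68 mA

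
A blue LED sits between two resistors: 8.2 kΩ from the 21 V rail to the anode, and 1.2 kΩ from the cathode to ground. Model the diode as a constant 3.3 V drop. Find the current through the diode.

The two resistors are in series with the diode, so KVL gives 21 = I·8.2 + 3.3 + I·1.2.
I = (21 − 3.3) / (8.2 + 1.2) kΩ = 17.7 / 9.4 = 1.88 mA.

I ≈ 1.9 mA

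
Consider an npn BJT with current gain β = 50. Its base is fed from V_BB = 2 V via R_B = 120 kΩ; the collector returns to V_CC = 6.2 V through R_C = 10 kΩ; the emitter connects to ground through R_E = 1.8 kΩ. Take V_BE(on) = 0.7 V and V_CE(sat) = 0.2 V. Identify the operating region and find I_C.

active; I_C ≈ 0.31 mA

Assume active. Base-emitter loop: I_B = (V_BB − V_BE)/(R_B + (β+1)R_E) = (2 − 0.7)/(120 + 51×1.8) = 0.00614 mA.
I_C = β·I_B = 50×0.00614 = 0.307 mA.
V_CE = V_CC − I_C·R_C − I_E·R_E = 6.2 − 0.307×10 − 0.313×1.8 = 2.57 V > V_CE(sat), so the active-region assumption holds.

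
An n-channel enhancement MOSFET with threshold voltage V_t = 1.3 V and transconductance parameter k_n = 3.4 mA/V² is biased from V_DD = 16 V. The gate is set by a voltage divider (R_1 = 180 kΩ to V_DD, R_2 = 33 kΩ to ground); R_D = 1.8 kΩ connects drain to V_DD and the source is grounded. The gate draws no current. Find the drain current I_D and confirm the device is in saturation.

V_G = V_DD·R_2/(R_1+R_2) = 16×33/213 = 2.48 V. With the source grounded, V_GS = V_G = 2.48 V.
Assume saturation: I_D = (k_n/2)(V_GS − V_t)² = (3.4/2)×(2.48 − 1.3)² = 1.7×1.18² = 2.36 mA.
V_DS = V_DD − I_D·R_D = 16 − 2.36×1.8 = 11.7 V.
Saturation requires V_DS ≥ V_GS − V_t = 1.18 V; 11.7 ≥ 1.18 ✓.

I_D ≈ 2.4 mA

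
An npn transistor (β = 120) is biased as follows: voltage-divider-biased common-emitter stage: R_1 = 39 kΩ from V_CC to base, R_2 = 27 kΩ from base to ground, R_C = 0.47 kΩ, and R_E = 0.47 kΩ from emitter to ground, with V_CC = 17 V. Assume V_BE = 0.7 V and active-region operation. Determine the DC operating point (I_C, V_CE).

I_C ≈ 10 mA, V_CE ≈ 7.3 V

Thevenize the base divider: V_Th = V_CC·R_2/(R_1+R_2) = 17×27/66 = 6.95 V, R_Th = R_1‖R_2 = 16 kΩ.
Base-emitter loop: V_Th = I_B·R_Th + V_BE + (β+1)I_B·R_E, so I_B = (6.95 − 0.7) / (16 + 121×0.47) = 0.0859 mA.
I_C = β·I_B = 120×0.0859 = 10.3 mA, and I_E = (β+1)I_B = 10.4 mA.
V_CE = V_CC − I_C·R_C − I_E·R_E = 17 − 10.3×0.47 − 10.4×0.47 = 7.27 V.
V_CE = 7.27 V > 0.2 V confirms active-region operation.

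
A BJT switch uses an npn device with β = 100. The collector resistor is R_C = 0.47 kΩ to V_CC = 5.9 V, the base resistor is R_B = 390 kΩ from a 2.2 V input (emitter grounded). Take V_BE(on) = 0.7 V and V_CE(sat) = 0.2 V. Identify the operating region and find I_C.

Assume active. Base-emitter loop: I_B = (V_BB − V_BE)/R_B = (2.2 − 0.7)/390 = 0.00385 mA.
I_C = β·I_B = 100×0.00385 = 0.385 mA.
V_CE = V_CC − I_C·R_C = 5.9 − 0.385×0.47 = 5.72 V > V_CE(sat), so the active-region assumption holds.

active; I_C ≈ 0.38 mA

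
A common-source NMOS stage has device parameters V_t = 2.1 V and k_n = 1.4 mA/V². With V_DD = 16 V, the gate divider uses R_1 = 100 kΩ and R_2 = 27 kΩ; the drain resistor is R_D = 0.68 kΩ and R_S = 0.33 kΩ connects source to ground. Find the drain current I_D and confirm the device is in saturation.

I_D ≈ 0.77 mA

V_G = V_DD·R_2/(R_1+R_2) = 16×27/127 = 3.4 V.
Assume saturation: I_D = (k_n/2)(V_GS − V_t)² with V_GS = V_G − I_D·R_S = 3.4 − 0.33·I_D.
Substituting gives 0.0762·I_D² − 1.6·I_D + 1.19 = 0, with roots I_D = 0.769 or 20.2 mA.
The root I_D = 20.2 mA gives V_GS = -3.28 V ≤ V_t, so take I_D = 0.769 mA.
Then V_GS = 3.15 V and V_DS = V_DD − I_D(R_D+R_S) = 16 − 0.769×1.01 = 15.2 V.
Saturation requires V_DS ≥ V_GS − V_t = 1.05 V; 15.2 ≥ 1.05 ✓.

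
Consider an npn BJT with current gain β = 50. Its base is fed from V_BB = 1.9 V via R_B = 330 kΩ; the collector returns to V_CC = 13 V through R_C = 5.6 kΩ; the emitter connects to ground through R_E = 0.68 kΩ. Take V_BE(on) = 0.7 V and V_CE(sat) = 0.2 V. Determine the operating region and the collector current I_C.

Assume active. Base-emitter loop: I_B = (V_BB − V_BE)/(R_B + (β+1)R_E) = (1.9 − 0.7)/(330 + 51×0.68) = 0.00329 mA.
I_C = β·I_B = 50×0.00329 = 0.165 mA.
V_CE = V_CC − I_C·R_C − I_E·R_E = 13 − 0.165×5.6 − 0.168×0.68 = 12 V > V_CE(sat), so the active-region assumption holds.

active; I_C ≈ 0.16 mA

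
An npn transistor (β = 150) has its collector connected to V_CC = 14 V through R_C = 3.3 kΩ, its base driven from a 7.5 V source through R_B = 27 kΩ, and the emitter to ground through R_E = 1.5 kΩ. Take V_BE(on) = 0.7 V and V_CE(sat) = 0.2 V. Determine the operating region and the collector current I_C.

saturation; I_C ≈ 2.8 mA

Assume active: I_B = (7.5 − 0.7)/(27 + 151×1.5) = 0.0268 mA, I_C = β·I_B = 4.02 mA.
Then V_CE = 14 − 4.02×3.3 − 4.05×1.5 = -5.35 V < 0.2 V — the active assumption fails.
Re-solve with V_CE = 0.2 V. KCL at the emitter: V_E/R_E = (V_BB−0.7−V_E)/R_B + (V_CC−0.2−V_E)/R_C, giving V_E = 4.4 V.
I_C = (V_CC − 0.2 − V_E)/R_C = (13.8 − 4.4)/3.3 = 2.85 mA.
Check: I_B = (6.8 − 4.4)/27 = 0.0887 mA, and β·I_B = 13.3 mA > I_C, confirming saturation.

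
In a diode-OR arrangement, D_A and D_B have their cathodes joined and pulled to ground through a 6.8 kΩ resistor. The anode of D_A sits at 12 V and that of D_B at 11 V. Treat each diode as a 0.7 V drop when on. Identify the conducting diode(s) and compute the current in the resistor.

Only D_A conducts; I_R ≈ 1.7 mA

Assume both conduct. Then node N would need to be at both 12−0.7 = 11.3 V and 11−0.7 = 10.3 V, which is impossible.
Assume only D_A conducts: V_N = 12 − 0.7 = 11.3 V, so I_R = 11.3/6.8 = 1.66 mA.
Check D_B: its anode-to-cathode voltage is 11 − 11.3 = -0.3 V < 0.7 V, so it is off. The assumption is consistent.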